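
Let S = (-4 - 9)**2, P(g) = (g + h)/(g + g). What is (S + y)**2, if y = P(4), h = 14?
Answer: 469225/16 ≈ 29327.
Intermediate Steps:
P(g) = (14 + g)/(2*g) (P(g) = (g + 14)/(g + g) = (14 + g)/((2*g)) = (14 + g)*(1/(2*g)) = (14 + g)/(2*g))
y = 9/4 (y = (1/2)*(14 + 4)/4 = (1/2)*(1/4)*18 = 9/4 ≈ 2.2500)
S = 169 (S = (-13)**2 = 169)
(S + y)**2 = (169 + 9/4)**2 = (685/4)**2 = 469225/16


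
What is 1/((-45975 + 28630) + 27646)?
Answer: 1/10301 ≈ 9.7078e-5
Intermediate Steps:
1/((-45975 + 28630) + 27646) = 1/(-17345 + 27646) = 1/10301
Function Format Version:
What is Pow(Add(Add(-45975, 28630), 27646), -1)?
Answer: Rational(1, 10301) ≈ 9.7078e-5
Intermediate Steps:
Pow(Add(Add(-45975, 28630), 27646), -1) = Pow(Add(-17345, 27646), -1) = Pow(10301, -1) = Rational(1, 10301)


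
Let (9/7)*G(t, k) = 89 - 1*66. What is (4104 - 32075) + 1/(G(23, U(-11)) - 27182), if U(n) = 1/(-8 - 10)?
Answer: -6838266176/244477 ≈ -27971.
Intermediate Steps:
U(n) = -1/18 (U(n) = 1/(-18) = -1/18)
G(t, k) = 161/9 (G(t, k) = 7*(89 - 1*66)/9 = 7*(89 - 66)/9 = (7/9)*23 = 161/9)
(4104 - 32075) + 1/(G(23, U(-11)) - 27182) = (4104 - 32075) + 1/(161/9 - 27182) = -27971 + 1/(-244477/9) = -27971 - 9/244477 = -6838266176/244477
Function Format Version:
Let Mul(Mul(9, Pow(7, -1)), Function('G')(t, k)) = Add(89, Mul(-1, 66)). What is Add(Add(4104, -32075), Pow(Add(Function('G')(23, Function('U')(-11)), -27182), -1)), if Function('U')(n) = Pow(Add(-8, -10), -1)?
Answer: Rational(-6838266176, 244477) ≈ -27971.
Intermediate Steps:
Function('U')(n) = Rational(-1, 18) (Function('U')(n) = Pow(-18, -1) = Rational(-1, 18))
Function('G')(t, k) = Rational(161, 9) (Function('G')(t, k) = Mul(Rational(7, 9), Add(89, Mul(-1, 66))) = Mul(Rational(7, 9), Add(89, -66)) = Mul(Rational(7, 9), 23) = Rational(161, 9))
Add(Add(4104, -32075), Pow(Add(Function('G')(23, Function('U')(-11)), -27182), -1)) = Add(Add(4104, -32075), Pow(Add(Rational(161, 9), -27182), -1)) = Add(-27971, Pow(Rational(-244477, 9), -1)) = Add(-27971, Rational(-9, 244477)) = Rational(-6838266176, 244477)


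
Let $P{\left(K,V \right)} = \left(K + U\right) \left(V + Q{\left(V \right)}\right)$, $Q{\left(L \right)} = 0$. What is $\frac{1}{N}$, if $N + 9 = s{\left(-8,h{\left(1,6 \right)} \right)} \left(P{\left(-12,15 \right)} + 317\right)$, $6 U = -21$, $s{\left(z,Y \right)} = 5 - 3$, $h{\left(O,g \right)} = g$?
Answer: $\frac{1}{160} \approx 0.00625$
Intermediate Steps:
$s{\left(z,Y \right)} = 2$ ($s{\left(z,Y \right)} = 5 - 3 = 2$)
$U = - \frac{7}{2}$ ($U = \frac{1}{6} \left(-21\right) = - \frac{7}{2} \approx -3.5$)
$P{\left(K,V \right)} = V \left(- \frac{7}{2} + K\right)$ ($P{\left(K,V \right)} = \left(K - \frac{7}{2}\right) \left(V + 0\right) = \left(- \frac{7}{2} + K\right) V = V \left(- \frac{7}{2} + K\right)$)
$N = 160$ ($N = -9 + 2 \left(\frac{1}{2} \cdot 15 \left(-7 + 2 \left(-12\right)\right) + 317\right) = -9 + 2 \left(\frac{1}{2} \cdot 15 \left(-7 - 24\right) + 317\right) = -9 + 2 \left(\frac{1}{2} \cdot 15 \left(-31\right) + 317\right) = -9 + 2 \left(- \frac{465}{2} + 317\right) = -9 + 2 \cdot \frac{169}{2} = -9 + 169 = 160$)
$\frac{1}{N} = \frac{1}{160}$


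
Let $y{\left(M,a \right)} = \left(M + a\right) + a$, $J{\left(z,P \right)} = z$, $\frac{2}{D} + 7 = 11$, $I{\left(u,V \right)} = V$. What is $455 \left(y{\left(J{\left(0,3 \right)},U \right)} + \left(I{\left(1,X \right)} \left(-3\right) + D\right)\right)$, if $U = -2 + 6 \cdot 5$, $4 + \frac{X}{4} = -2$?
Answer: $\frac{116935}{2} \approx 58468.0$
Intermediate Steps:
$X = -24$ ($X = -16 + 4 \left(-2\right) = -16 - 8 = -24$)
$D = \frac{1}{2}$ ($D = \frac{2}{-7 + 11} = \frac{2}{4} = 2 \cdot \frac{1}{4} = \frac{1}{2} \approx 0.5$)
$U = 28$ ($U = -2 + 30 = 28$)
$y{\left(M,a \right)} = M + 2 a$
$455 \left(y{\left(J{\left(0,3 \right)},U \right)} + \left(I{\left(1,X \right)} \left(-3\right) + D\right)\right) = 455 \left(\left(0 + 2 \cdot 28\right) + \left(\left(-24\right) \left(-3\right) + \frac{1}{2}\right)\right) = 455 \left(\left(0 + 56\right) + \left(72 + \frac{1}{2}\right)\right) = 455 \left(56 + \frac{145}{2}\right) = 455 \cdot \frac{257}{2} = \frac{116935}{2}$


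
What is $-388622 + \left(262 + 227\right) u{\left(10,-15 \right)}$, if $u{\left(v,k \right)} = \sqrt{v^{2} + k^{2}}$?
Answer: $-388622 + 2445 \sqrt{13} \approx -3.7981 \cdot 10^{5}$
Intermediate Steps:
$u{\left(v,k \right)} = \sqrt{k^{2} + v^{2}}$
$-388622 + \left(262 + 227\right) u{\left(10,-15 \right)} = -388622 + \left(262 + 227\right) \sqrt{\left(-15\right)^{2} + 10^{2}} = -388622 + 489 \sqrt{225 + 100} = -388622 + 489 \sqrt{325} = -388622 + 489 \cdot 5 \sqrt{13} = -388622 + 2445 \sqrt{13}$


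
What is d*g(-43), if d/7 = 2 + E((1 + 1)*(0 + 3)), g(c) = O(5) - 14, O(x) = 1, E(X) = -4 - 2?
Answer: 364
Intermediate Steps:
E(X) = -6
g(c) = -13 (g(c) = 1 - 14 = -13)
d = -28 (d = 7*(2 - 6) = 7*(-4) = -28)
d*g(-43) = -28*(-13) = 364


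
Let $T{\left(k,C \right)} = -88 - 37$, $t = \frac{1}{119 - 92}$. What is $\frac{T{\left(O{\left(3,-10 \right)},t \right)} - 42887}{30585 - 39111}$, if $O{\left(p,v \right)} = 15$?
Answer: $\frac{21506}{4263} \approx 5.0448$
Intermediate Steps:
$t = \frac{1}{27} \approx 0.037037$
$T{\left(k,C \right)} = -125$
$\frac{T{\left(O{\left(3,-10 \right)},t \right)} - 42887}{30585 - 39111} = \frac{-125 - 42887}{30585 - 39111} = - \frac{43012}{-8526} = \left(-43012\right) \left(- \frac{1}{8526}\right) = \frac{21506}{4263}$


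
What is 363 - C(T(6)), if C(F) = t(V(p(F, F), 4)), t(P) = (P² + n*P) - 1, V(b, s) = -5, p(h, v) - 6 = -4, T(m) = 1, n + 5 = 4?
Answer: 334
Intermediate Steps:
n = -1 (n = -5 + 4 = -1)
p(h, v) = 2 (p(h, v) = 6 - 4 = 2)
t(P) = -1 + P² - P (t(P) = (P² - P) - 1 = -1 + P² - P)
C(F) = 29 (C(F) = -1 + (-5)² - 1*(-5) = -1 + 25 + 5 = 29)
363 - C(T(6)) = 363 - 1*29 = 363 - 29 = 334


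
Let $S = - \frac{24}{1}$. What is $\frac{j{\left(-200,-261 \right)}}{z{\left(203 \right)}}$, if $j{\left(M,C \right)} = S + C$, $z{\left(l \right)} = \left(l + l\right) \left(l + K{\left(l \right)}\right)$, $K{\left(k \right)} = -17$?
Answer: $- \frac{95}{25172} \approx -0.003774$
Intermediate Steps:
$z{\left(l \right)} = 2 l \left(-17 + l\right)$ ($z{\left(l \right)} = \left(l + l\right) \left(l - 17\right) = 2 l \left(-17 + l\right)$)
$S = -24$ ($S = \left(-24\right) 1 = -24$)
$j{\left(M,C \right)} = -24 + C$
$\frac{j{\left(-200,-261 \right)}}{z{\left(203 \right)}} = \frac{-24 - 261}{2 \cdot 203 \left(-17 + 203\right)} = - \frac{285}{2 \cdot 203 \cdot 186} = - \frac{285}{75516} = \left(-285\right) \frac{1}{75516} = - \frac{95}{25172}$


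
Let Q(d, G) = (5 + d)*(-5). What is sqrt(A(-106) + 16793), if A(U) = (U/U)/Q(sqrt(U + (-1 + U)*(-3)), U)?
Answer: sqrt(2099120 + 419825*sqrt(215))/(5*sqrt(5 + sqrt(215))) ≈ 129.59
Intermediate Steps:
Q(d, G) = -25 - 5*d
A(U) = 1/(-25 - 5*sqrt(3 - 2*U)) (A(U) = (U/U)/(-25 - 5*sqrt(U + (-1 + U)*(-3))) = 1/(-25 - 5*sqrt(U + (3 - 3*U))) = 1/(-25 - 5*sqrt(3 - 2*U)))
sqrt(A(-106) + 16793) = sqrt(-1/(25 + 5*sqrt(3 - 2*(-106))) + 16793) = sqrt(-1/(25 + 5*sqrt(3 + 212)) + 16793) = sqrt(-1/(25 + 5*sqrt(215)) + 16793) = sqrt(16793 - 1/(25 + 5*sqrt(215)))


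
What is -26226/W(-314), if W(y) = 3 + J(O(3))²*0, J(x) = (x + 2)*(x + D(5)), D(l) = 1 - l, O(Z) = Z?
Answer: -8742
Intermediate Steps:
J(x) = (-4 + x)*(2 + x) (J(x) = (x + 2)*(x + (1 - 1*5)) = (2 + x)*(x + (1 - 5)) = (2 + x)*(x - 4) = (2 + x)*(-4 + x) = (-4 + x)*(2 + x))
W(y) = 3 (W(y) = 3 + (-8 + 3² - 2*3)²*0 = 3 + (-8 + 9 - 6)²*0 = 3 + (-5)²*0 = 3 + 25*0 = 3 + 0 = 3)
-26226/W(-314) = -26226/3 = -26226*⅓ = -8742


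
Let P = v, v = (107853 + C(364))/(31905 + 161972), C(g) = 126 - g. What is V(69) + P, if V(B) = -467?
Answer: -90432944/193877 ≈ -466.44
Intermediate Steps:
v = 107615/193877 (v = (107853 + (126 - 1*364))/(31905 + 161972) = (107853 + (126 - 364))/193877 = (107853 - 238)*(1/193877) = 107615*(1/193877) = 107615/193877 ≈ 0.55507)
P = 107615/193877 ≈ 0.55507
V(69) + P = -467 + 107615/193877 = -90432944/193877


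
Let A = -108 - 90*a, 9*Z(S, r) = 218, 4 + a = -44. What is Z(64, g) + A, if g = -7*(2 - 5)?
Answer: 38126/9 ≈ 4236.2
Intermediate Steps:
a = -48 (a = -4 - 44 = -48)
g = 21 (g = -7*(-3) = 21)
Z(S, r) = 218/9 (Z(S, r) = (1/9)*218 = 218/9)
A = 4212 (A = -108 - 90*(-48) = -108 + 4320 = 4212)
Z(64, g) + A = 218/9 + 4212 = 38126/9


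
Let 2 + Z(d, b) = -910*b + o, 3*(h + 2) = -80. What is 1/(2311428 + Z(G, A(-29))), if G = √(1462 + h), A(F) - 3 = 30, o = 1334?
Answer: 1/2282730 ≈ 4.3807e-7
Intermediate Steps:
h = -86/3 (h = -2 + (⅓)*(-80) = -2 - 80/3 = -86/3 ≈ -28.667)
A(F) = 33 (A(F) = 3 + 30 = 33)
G = 10*√129/3 (G = √(1462 - 86/3) = √(4300/3) = 10*√129/3 ≈ 37.859)
Z(d, b) = 1332 - 910*b (Z(d, b) = -2 + (-910*b + 1334) = -2 + (1334 - 910*b) = 1332 - 910*b)
1/(2311428 + Z(G, A(-29))) = 1/(2311428 + (1332 - 910*33)) = 1/(2311428 + (1332 - 30030)) = 1/(2311428 - 28698) = 1/2282730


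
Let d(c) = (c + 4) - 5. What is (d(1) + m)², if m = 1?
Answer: 1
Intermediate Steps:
d(c) = -1 + c (d(c) = (4 + c) - 5 = -1 + c)
(d(1) + m)² = ((-1 + 1) + 1)² = (0 + 1)² = 1² = 1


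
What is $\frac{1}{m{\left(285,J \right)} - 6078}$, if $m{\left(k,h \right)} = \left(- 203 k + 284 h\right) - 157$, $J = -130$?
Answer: $- \frac{1}{101010} \approx -9.9 \cdot 10^{-6}$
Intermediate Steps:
$m{\left(k,h \right)} = -157 - 203 k + 284 h$
$\frac{1}{m{\left(285,J \right)} - 6078} = \frac{1}{\left(-157 - 57855 + 284 \left(-130\right)\right) - 6078} = \frac{1}{\left(-157 - 57855 - 36920\right) - 6078} = \frac{1}{-94932 - 6078} = \frac{1}{-101010} = - \frac{1}{101010}$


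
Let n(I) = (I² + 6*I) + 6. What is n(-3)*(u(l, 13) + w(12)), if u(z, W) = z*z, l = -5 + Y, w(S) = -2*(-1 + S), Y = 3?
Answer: 54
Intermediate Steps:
w(S) = 2 - 2*S
l = -2 (l = -5 + 3 = -2)
n(I) = 6 + I² + 6*I
u(z, W) = z²
n(-3)*(u(l, 13) + w(12)) = (6 + (-3)² + 6*(-3))*((-2)² + (2 - 2*12)) = (6 + 9 - 18)*(4 + (2 - 24)) = -3*(4 - 22) = -3*(-18) = 54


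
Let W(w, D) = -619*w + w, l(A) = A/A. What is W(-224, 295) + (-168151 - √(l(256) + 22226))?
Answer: -29719 - √22227 ≈ -29868.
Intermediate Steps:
l(A) = 1
W(w, D) = -618*w
W(-224, 295) + (-168151 - √(l(256) + 22226)) = -618*(-224) + (-168151 - √(1 + 22226)) = 138432 + (-168151 - √22227) = -29719 - √22227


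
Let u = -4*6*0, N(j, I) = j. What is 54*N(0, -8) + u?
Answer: 0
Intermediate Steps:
u = 0 (u = -24*0 = 0)
54*N(0, -8) + u = 54*0 + 0 = 0 + 0 = 0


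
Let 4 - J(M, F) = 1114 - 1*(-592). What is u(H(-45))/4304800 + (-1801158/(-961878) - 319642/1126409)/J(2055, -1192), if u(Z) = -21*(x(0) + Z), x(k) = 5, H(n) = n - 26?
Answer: -202264290457630569/330763361228493170800 ≈ -0.00061151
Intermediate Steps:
J(M, F) = -1702 (J(M, F) = 4 - (1114 - 1*(-592)) = 4 - (1114 + 592) = 4 - 1*1706 = 4 - 1706 = -1702)
H(n) = -26 + n
u(Z) = -105 - 21*Z (u(Z) = -21*(5 + Z) = -105 - 21*Z)
u(H(-45))/4304800 + (-1801158/(-961878) - 319642/1126409)/J(2055, -1192) = (-105 - 21*(-26 - 45))/4304800 + (-1801158/(-961878) - 319642/1126409)/(-1702) = (-105 - 21*(-71))*(1/4304800) + (-1801158*(-1/961878) - 319642*1/1126409)*(-1/1702) = (-105 + 1491)*(1/4304800) + (300193/160313 - 319642/1126409)*(-1/1702) = 1386*(1/4304800) + (286897328991/180578006017)*(-1/1702) = 693/2152400 - 286897328991/307343766240934 = -202264290457630569/330763361228493170800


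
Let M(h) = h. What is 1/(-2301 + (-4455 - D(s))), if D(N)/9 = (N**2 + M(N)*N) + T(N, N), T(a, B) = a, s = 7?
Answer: -1/7701 ≈ -0.00012985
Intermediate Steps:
D(N) = 9*N + 18*N**2 (D(N) = 9*((N**2 + N*N) + N) = 9*((N**2 + N**2) + N) = 9*(2*N**2 + N) = 9*(N + 2*N**2) = 9*N + 18*N**2)
1/(-2301 + (-4455 - D(s))) = 1/(-2301 + (-4455 - 9*7*(1 + 2*7))) = 1/(-2301 + (-4455 - 9*7*(1 + 14))) = 1/(-2301 + (-4455 - 9*7*15)) = 1/(-2301 + (-4455 - 1*945)) = 1/(-2301 + (-4455 - 945)) = 1/(-2301 - 5400) = 1/(-7701) = -1/7701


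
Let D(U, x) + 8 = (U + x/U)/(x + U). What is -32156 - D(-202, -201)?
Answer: -2617080691/81406 ≈ -32149.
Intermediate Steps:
D(U, x) = -8 + (U + x/U)/(U + x) (D(U, x) = -8 + (U + x/U)/(x + U) = -8 + (U + x/U)/(U + x))
-32156 - D(-202, -201) = -32156 - (-201 - 7*(-202)² - 8*(-202)*(-201))/((-202)*(-202 - 201)) = -32156 - (-1)*(-201 - 7*40804 - 324816)/(202*(-403)) = -32156 - (-1)*(-1)*(-201 - 285628 - 324816)/(202*403) = -32156 - (-1)*(-1)*(-610645)/(202*403) = -32156 - 1*(-610645/81406) = -32156 + 610645/81406 = -2617080691/81406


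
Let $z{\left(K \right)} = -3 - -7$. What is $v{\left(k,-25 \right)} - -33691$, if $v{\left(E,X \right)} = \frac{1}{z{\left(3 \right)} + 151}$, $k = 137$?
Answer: $\frac{5222106}{155} \approx 33691.0$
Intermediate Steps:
$z{\left(K \right)} = 4$ ($z{\left(K \right)} = -3 + 7 = 4$)
$v{\left(E,X \right)} = \frac{1}{155}$ ($v{\left(E,X \right)} = \frac{1}{4 + 151} = \frac{1}{155}$)
$v{\left(k,-25 \right)} - -33691 = \frac{1}{155} - -33691 = \frac{1}{155} + 33691 = \frac{5222106}{155}$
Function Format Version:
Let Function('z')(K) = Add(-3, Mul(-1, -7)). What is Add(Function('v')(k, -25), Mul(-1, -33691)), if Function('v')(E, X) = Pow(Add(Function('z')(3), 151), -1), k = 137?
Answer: Rational(5222106, 155) ≈ 33691.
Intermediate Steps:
Function('z')(K) = 4 (Function('z')(K) = Add(-3, 7) = 4)
Function('v')(E, X) = Rational(1, 155) (Function('v')(E, X) = Pow(Add(4, 151), -1) = Pow(155, -1) = Rational(1, 155))
Add(Function('v')(k, -25), Mul(-1, -33691)) = Add(Rational(1, 155), Mul(-1, -33691)) = Add(Rational(1, 155), 33691) = Rational(5222106, 155)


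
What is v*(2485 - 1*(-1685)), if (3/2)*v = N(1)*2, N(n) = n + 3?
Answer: 22240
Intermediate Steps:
N(n) = 3 + n
v = 16/3 (v = 2*((3 + 1)*2)/3 = 2*(4*2)/3 = (⅔)*8 = 16/3 ≈ 5.3333)
v*(2485 - 1*(-1685)) = 16*(2485 - 1*(-1685))/3 = 16*(2485 + 1685)/3 = (16/3)*4170 = 22240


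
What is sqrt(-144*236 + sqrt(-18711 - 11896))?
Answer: sqrt(-33984 + I*sqrt(30607)) ≈ 0.4745 + 184.35*I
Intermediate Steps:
sqrt(-144*236 + sqrt(-18711 - 11896)) = sqrt(-33984 + sqrt(-30607)) = sqrt(-33984 + I*sqrt(30607))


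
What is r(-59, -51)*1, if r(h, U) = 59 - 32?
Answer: 27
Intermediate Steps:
r(h, U) = 27
r(-59, -51)*1 = 27*1 = 27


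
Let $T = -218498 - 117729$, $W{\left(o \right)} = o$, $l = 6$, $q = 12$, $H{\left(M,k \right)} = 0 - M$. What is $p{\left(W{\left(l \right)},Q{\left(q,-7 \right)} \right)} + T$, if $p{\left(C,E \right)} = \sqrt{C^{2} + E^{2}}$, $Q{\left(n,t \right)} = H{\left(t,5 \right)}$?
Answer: $-336227 + \sqrt{85} \approx -3.3622 \cdot 10^{5}$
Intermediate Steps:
$H{\left(M,k \right)} = - M$
$Q{\left(n,t \right)} = - t$
$T = -336227$ ($T = -218498 - 117729 = -336227$)
$p{\left(W{\left(l \right)},Q{\left(q,-7 \right)} \right)} + T = \sqrt{6^{2} + \left(\left(-1\right) \left(-7\right)\right)^{2}} - 336227 = \sqrt{36 + 7^{2}} - 336227 = \sqrt{36 + 49} - 336227 = \sqrt{85} - 336227 = -336227 + \sqrt{85}$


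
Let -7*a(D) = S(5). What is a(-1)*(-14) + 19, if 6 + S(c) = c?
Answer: 17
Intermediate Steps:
S(c) = -6 + c
a(D) = ⅐ (a(D) = -(-6 + 5)/7 = -⅐*(-1) = ⅐)
a(-1)*(-14) + 19 = (⅐)*(-14) + 19 = -2 + 19 = 17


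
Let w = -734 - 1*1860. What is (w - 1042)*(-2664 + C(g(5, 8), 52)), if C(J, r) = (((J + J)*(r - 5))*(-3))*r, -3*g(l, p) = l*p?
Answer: -701224416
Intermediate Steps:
g(l, p) = -l*p/3
w = -2594 (w = -734 - 1860 = -2594)
C(J, r) = -6*J*r*(-5 + r) (C(J, r) = (((2*J)*(-5 + r))*(-3))*r = ((2*J*(-5 + r))*(-3))*r = (-6*J*(-5 + r))*r = -6*J*r*(-5 + r))
(w - 1042)*(-2664 + C(g(5, 8), 52)) = (-2594 - 1042)*(-2664 + 6*(-1/3*5*8)*52*(5 - 1*52)) = -3636*(-2664 + 6*(-40/3)*52*(5 - 52)) = -3636*(-2664 + 6*(-40/3)*52*(-47)) = -3636*(-2664 + 195520) = -3636*192856 = -701224416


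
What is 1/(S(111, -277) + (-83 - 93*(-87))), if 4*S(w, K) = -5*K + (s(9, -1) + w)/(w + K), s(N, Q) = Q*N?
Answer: 83/693390 ≈ 0.00011970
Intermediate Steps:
s(N, Q) = N*Q
S(w, K) = -5*K/4 + (-9 + w)/(4*(K + w)) (S(w, K) = (-5*K + (9*(-1) + w)/(w + K))/4 = (-5*K + (-9 + w)/(K + w))/4 = -5*K/4 + (-9 + w)/(4*(K + w)))
1/(S(111, -277) + (-83 - 93*(-87))) = 1/((-9 + 111 - 5*(-277)**2 - 5*(-277)*111)/(4*(-277 + 111)) + (-83 - 93*(-87))) = 1/((1/4)*(-9 + 111 - 5*76729 + 153735)/(-166) + (-83 + 8091)) = 1/((1/4)*(-1/166)*(-9 + 111 - 383645 + 153735) + 8008) = 1/((1/4)*(-1/166)*(-229808) + 8008) = 1/(28726/83 + 8008) = 1/(693390/83) = 83/693390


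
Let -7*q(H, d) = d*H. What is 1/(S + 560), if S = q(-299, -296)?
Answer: -7/84584 ≈ -8.2758e-5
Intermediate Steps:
q(H, d) = -H*d/7 (q(H, d) = -d*H/7 = -H*d/7)
S = -88504/7 (S = -1/7*(-299)*(-296) = -88504/7 ≈ -12643.)
1/(S + 560) = 1/(-88504/7 + 560) = 1/(-84584/7) = -7/84584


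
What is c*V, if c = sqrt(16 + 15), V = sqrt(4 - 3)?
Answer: sqrt(31) ≈ 5.5678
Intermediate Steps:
V = 1 (V = sqrt(1) = 1)
c = sqrt(31) ≈ 5.5678
c*V = sqrt(31)*1 = sqrt(31)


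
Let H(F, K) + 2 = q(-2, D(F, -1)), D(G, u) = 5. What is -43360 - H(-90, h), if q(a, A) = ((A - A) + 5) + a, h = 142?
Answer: -43361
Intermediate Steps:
q(a, A) = 5 + a (q(a, A) = (0 + 5) + a = 5 + a)
H(F, K) = 1 (H(F, K) = -2 + (5 - 2) = -2 + 3 = 1)
-43360 - H(-90, h) = -43360 - 1*1 = -43360 - 1 = -43361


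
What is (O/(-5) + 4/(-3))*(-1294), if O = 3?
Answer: 37526/15 ≈ 2501.7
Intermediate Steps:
(O/(-5) + 4/(-3))*(-1294) = (3/(-5) + 4/(-3))*(-1294) = (3*(-⅕) + 4*(-⅓))*(-1294) = (-⅗ - 4/3)*(-1294) = -29/15*(-1294) = 37526/15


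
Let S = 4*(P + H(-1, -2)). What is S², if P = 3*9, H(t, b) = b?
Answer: 10000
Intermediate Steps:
P = 27
S = 100 (S = 4*(27 - 2) = 4*25 = 100)
S² = 100² = 10000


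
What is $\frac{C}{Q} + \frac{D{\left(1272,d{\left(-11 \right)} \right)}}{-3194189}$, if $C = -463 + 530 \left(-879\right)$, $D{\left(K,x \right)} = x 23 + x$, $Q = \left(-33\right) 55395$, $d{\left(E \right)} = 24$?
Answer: $\frac{1488502790777}{5839089288615} \approx 0.25492$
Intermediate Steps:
$Q = -1828035$
$D{\left(K,x \right)} = 24 x$ ($D{\left(K,x \right)} = 23 x + x = 24 x$)
$C = -466333$ ($C = -463 - 465870 = -466333$)
$\frac{C}{Q} + \frac{D{\left(1272,d{\left(-11 \right)} \right)}}{-3194189} = - \frac{466333}{-1828035} + \frac{24 \cdot 24}{-3194189} = \left(-466333\right) \left(- \frac{1}{1828035}\right) + 576 \left(- \frac{1}{3194189}\right) = \frac{466333}{1828035} - \frac{576}{3194189} = \frac{1488502790777}{5839089288615}$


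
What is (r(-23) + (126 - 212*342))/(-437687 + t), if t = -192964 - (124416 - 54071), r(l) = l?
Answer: 72401/700996 ≈ 0.10328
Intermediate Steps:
t = -263309 (t = -192964 - 1*70345 = -192964 - 70345 = -263309)
(r(-23) + (126 - 212*342))/(-437687 + t) = (-23 + (126 - 212*342))/(-437687 - 263309) = (-23 + (126 - 72504))/(-700996) = (-23 - 72378)*(-1/700996) = -72401*(-1/700996) = 72401/700996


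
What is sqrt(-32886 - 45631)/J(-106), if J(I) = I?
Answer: -I*sqrt(78517)/106 ≈ -2.6435*I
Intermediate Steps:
sqrt(-32886 - 45631)/J(-106) = sqrt(-32886 - 45631)/(-106) = sqrt(-78517)*(-1/106) = (I*sqrt(78517))*(-1/106) = -I*sqrt(78517)/106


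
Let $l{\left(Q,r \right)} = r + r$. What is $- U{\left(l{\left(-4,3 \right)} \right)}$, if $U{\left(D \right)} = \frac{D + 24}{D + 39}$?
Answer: $- \frac{2}{3} \approx -0.66667$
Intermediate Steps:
$l{\left(Q,r \right)} = 2 r$
$U{\left(D \right)} = \frac{24 + D}{39 + D}$
$- U{\left(l{\left(-4,3 \right)} \right)} = - \frac{24 + 2 \cdot 3}{39 + 2 \cdot 3} = - \frac{24 + 6}{39 + 6} = - \frac{30}{45} = \left(-1\right) \frac{2}{3} = - \frac{2}{3}$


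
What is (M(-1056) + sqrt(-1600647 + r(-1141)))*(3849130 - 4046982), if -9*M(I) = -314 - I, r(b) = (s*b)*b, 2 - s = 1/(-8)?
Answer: 146806184/9 - 544093*sqrt(154162) ≈ -1.9732e+8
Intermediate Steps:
s = 17/8 (s = 2 - 1/(-8) = 2 - 1*(-1/8) = 2 + 1/8 = 17/8 ≈ 2.1250)
r(b) = 17*b**2/8 (r(b) = (17*b/8)*b = 17*b**2/8)
M(I) = 314/9 + I/9 (M(I) = -(-314 - I)/9 = 314/9 + I/9)
(M(-1056) + sqrt(-1600647 + r(-1141)))*(3849130 - 4046982) = ((314/9 + (1/9)*(-1056)) + sqrt(-1600647 + (17/8)*(-1141)**2))*(3849130 - 4046982) = ((314/9 - 352/3) + sqrt(-1600647 + (17/8)*1301881))*(-197852) = (-742/9 + sqrt(-1600647 + 22131977/8))*(-197852) = (-742/9 + sqrt(9326801/8))*(-197852) = (-742/9 + 11*sqrt(154162)/4)*(-197852) = 146806184/9 - 544093*sqrt(154162)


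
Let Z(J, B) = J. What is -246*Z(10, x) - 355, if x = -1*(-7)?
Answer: -2815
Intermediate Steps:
x = 7
-246*Z(10, x) - 355 = -246*10 - 355 = -2460 - 355 = -2815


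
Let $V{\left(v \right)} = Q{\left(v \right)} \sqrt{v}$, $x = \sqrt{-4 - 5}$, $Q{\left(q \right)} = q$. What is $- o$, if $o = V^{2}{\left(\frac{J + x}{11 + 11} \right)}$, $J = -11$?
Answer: $\frac{47}{484} - \frac{531 i}{5324} \approx 0.097107 - 0.099737 i$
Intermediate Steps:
$x = 3 i$ ($x = \sqrt{-9} = 3 i \approx 3.0 i$)
$V{\left(v \right)} = v^{\frac{3}{2}}$ ($V{\left(v \right)} = v \sqrt{v} = v^{\frac{3}{2}}$)
$o = \left(- \frac{1}{2} + \frac{3 i}{22}\right)^{3}$ ($o = \left(\left(\frac{-11 + 3 i}{11 + 11}\right)^{\frac{3}{2}}\right)^{2} = \left(\left(\frac{-11 + 3 i}{22}\right)^{\frac{3}{2}}\right)^{2} = \left(\left(\left(-11 + 3 i\right) \frac{1}{22}\right)^{\frac{3}{2}}\right)^{2} = \left(\left(- \frac{1}{2} + \frac{3 i}{22}\right)^{\frac{3}{2}}\right)^{2} = \left(- \frac{1}{2} + \frac{3 i}{22}\right)^{3} \approx -0.097107 + 0.099737 i$)
$- o = - (- \frac{47}{484} + \frac{531 i}{5324}) = \frac{47}{484} - \frac{531 i}{5324}$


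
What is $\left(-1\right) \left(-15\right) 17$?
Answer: $255$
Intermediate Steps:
$\left(-1\right) \left(-15\right) 17 = 15 \cdot 17 = 255$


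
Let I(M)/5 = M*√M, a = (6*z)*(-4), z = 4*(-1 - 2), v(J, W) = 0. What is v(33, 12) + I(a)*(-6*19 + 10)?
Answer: -1797120*√2 ≈ -2.5415e+6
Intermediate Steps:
z = -12 (z = 4*(-3) = -12)
a = 288 (a = (6*(-12))*(-4) = -72*(-4) = 288)
I(M) = 5*M^(3/2) (I(M) = 5*(M*√M) = 5*M^(3/2))
v(33, 12) + I(a)*(-6*19 + 10) = 0 + (5*288^(3/2))*(-6*19 + 10) = 0 + (5*(3456*√2))*(-114 + 10) = 0 + (17280*√2)*(-104) = 0 - 1797120*√2 = -1797120*√2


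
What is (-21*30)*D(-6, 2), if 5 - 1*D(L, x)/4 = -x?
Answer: -17640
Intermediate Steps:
D(L, x) = 20 + 4*x (D(L, x) = 20 - (-4)*x = 20 + 4*x)
(-21*30)*D(-6, 2) = (-21*30)*(20 + 4*2) = -630*(20 + 8) = -630*28 = -17640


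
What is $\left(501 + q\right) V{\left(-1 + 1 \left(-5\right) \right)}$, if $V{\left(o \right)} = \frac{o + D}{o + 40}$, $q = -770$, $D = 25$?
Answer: $- \frac{5111}{34} \approx -150.32$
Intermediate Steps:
$V{\left(o \right)} = \frac{25 + o}{40 + o}$ ($V{\left(o \right)} = \frac{o + 25}{o + 40} = \frac{25 + o}{40 + o}$)
$\left(501 + q\right) V{\left(-1 + 1 \left(-5\right) \right)} = \left(501 - 770\right) \frac{25 + \left(-1 + 1 \left(-5\right)\right)}{40 + \left(-1 + 1 \left(-5\right)\right)} = - 269 \frac{25 - 6}{40 - 6} = - 269 \cdot \frac{1}{34} \cdot 19 = \left(-269\right) \frac{19}{34} = - \frac{5111}{34}$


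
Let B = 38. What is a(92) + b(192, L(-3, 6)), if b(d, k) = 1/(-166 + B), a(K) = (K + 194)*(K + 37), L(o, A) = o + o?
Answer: 4722431/128 ≈ 36894.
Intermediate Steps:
L(o, A) = 2*o
a(K) = (37 + K)*(194 + K) (a(K) = (194 + K)*(37 + K) = (37 + K)*(194 + K))
b(d, k) = -1/128 (b(d, k) = 1/(-166 + 38) = 1/(-128) = -1/128)
a(92) + b(192, L(-3, 6)) = (7178 + 92**2 + 231*92) - 1/128 = (7178 + 8464 + 21252) - 1/128 = 36894 - 1/128 = 4722431/128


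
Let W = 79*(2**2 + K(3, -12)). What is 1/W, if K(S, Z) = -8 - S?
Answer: -1/553 ≈ -0.0018083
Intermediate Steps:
W = -553 (W = 79*(2**2 + (-8 - 1*3)) = 79*(4 + (-8 - 3)) = 79*(4 - 11) = 79*(-7) = -553)
1/W = 1/(-553) = -1/553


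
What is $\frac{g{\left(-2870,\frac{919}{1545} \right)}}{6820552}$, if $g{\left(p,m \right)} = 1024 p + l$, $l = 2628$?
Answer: $- \frac{734063}{1705138} \approx -0.4305$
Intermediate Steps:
$g{\left(p,m \right)} = 2628 + 1024 p$ ($g{\left(p,m \right)} = 1024 p + 2628 = 2628 + 1024 p$)
$\frac{g{\left(-2870,\frac{919}{1545} \right)}}{6820552} = \frac{2628 + 1024 \left(-2870\right)}{6820552} = \left(2628 - 2938880\right) \frac{1}{6820552} = \left(-2936252\right) \frac{1}{6820552} = - \frac{734063}{1705138}$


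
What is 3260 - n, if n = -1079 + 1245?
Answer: 3094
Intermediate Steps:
n = 166
3260 - n = 3260 - 1*166 = 3260 - 166 = 3094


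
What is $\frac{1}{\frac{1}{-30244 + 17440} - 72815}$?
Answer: $- \frac{12804}{932323261} \approx -1.3733 \cdot 10^{-5}$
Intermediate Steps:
$\frac{1}{\frac{1}{-30244 + 17440} - 72815} = \frac{1}{\frac{1}{-12804} - 72815} = \frac{1}{- \frac{1}{12804} - 72815} = \frac{1}{- \frac{932323261}{12804}} = - \frac{12804}{932323261}$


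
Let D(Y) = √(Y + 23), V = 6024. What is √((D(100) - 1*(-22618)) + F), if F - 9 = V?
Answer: √(28651 + √123) ≈ 169.30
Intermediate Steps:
D(Y) = √(23 + Y)
F = 6033 (F = 9 + 6024 = 6033)
√((D(100) - 1*(-22618)) + F) = √((√(23 + 100) - 1*(-22618)) + 6033) = √((√123 + 22618) + 6033) = √((22618 + √123) + 6033) = √(28651 + √123)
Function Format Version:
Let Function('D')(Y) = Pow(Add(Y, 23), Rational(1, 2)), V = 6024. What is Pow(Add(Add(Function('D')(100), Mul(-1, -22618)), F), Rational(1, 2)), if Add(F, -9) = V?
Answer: Pow(Add(28651, Pow(123, Rational(1, 2))), Rational(1, 2)) ≈ 169.30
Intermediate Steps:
Function('D')(Y) = Pow(Add(23, Y), Rational(1, 2))
F = 6033 (F = Add(9, 6024) = 6033)
Pow(Add(Add(Function('D')(100), Mul(-1, -22618)), F), Rational(1, 2)) = Pow(Add(Add(Pow(Add(23, 100), Rational(1, 2)), Mul(-1, -22618)), 6033), Rational(1, 2)) = Pow(Add(Add(Pow(123, Rational(1, 2)), 22618), 6033), Rational(1, 2)) = Pow(Add(Add(22618, Pow(123, Rational(1, 2))), 6033), Rational(1, 2)) = Pow(Add(28651, Pow(123, Rational(1, 2))), Rational(1, 2))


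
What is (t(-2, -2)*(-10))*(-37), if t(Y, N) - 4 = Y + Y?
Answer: 0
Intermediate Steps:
t(Y, N) = 4 + 2*Y (t(Y, N) = 4 + (Y + Y) = 4 + 2*Y)
(t(-2, -2)*(-10))*(-37) = ((4 + 2*(-2))*(-10))*(-37) = ((4 - 4)*(-10))*(-37) = (0*(-10))*(-37) = 0*(-37) = 0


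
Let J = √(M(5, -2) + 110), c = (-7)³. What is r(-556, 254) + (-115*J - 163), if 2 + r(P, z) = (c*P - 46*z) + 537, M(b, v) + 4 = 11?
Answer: 179396 - 345*√13 ≈ 1.7815e+5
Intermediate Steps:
M(b, v) = 7 (M(b, v) = -4 + 11 = 7)
c = -343
r(P, z) = 535 - 343*P - 46*z (r(P, z) = -2 + ((-343*P - 46*z) + 537) = -2 + (537 - 343*P - 46*z) = 535 - 343*P - 46*z)
J = 3*√13 (J = √(7 + 110) = √117 = 3*√13 ≈ 10.817)
r(-556, 254) + (-115*J - 163) = (535 - 343*(-556) - 46*254) + (-345*√13 - 163) = (535 + 190708 - 11684) + (-345*√13 - 163) = 179559 + (-163 - 345*√13) = 179396 - 345*√13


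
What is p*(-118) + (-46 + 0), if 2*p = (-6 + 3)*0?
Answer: -46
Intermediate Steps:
p = 0 (p = ((-6 + 3)*0)/2 = (-3*0)/2 = (½)*0 = 0)
p*(-118) + (-46 + 0) = 0*(-118) + (-46 + 0) = 0 - 46 = -46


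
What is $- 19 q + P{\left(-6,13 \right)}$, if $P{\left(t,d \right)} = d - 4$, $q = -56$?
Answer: $1073$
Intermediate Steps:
$P{\left(t,d \right)} = -4 + d$
$- 19 q + P{\left(-6,13 \right)} = \left(-19\right) \left(-56\right) + \left(-4 + 13\right) = 1064 + 9 = 1073$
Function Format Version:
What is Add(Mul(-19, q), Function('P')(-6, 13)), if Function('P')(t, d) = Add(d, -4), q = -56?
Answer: 1073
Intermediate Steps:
Function('P')(t, d) = Add(-4, d)
Add(Mul(-19, q), Function('P')(-6, 13)) = Add(Mul(-19, -56), Add(-4, 13)) = Add(1064, 9) = 1073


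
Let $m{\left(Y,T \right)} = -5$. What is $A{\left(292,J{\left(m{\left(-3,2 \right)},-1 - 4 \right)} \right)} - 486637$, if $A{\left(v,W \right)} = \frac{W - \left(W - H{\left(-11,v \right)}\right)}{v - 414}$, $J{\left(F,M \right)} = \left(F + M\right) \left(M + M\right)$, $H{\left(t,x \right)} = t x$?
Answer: $- \frac{29683251}{61} \approx -4.8661 \cdot 10^{5}$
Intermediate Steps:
$J{\left(F,M \right)} = 2 M \left(F + M\right)$ ($J{\left(F,M \right)} = \left(F + M\right) 2 M = 2 M \left(F + M\right)$)
$A{\left(v,W \right)} = - \frac{11 v}{-414 + v}$ ($A{\left(v,W \right)} = \frac{W - \left(W + 11 v\right)}{v - 414} = \frac{W - \left(W + 11 v\right)}{-414 + v} = \frac{\left(-11\right) v}{-414 + v} = - \frac{11 v}{-414 + v}$)
$A{\left(292,J{\left(m{\left(-3,2 \right)},-1 - 4 \right)} \right)} - 486637 = \left(-11\right) 292 \frac{1}{-414 + 292} - 486637 = \left(-11\right) 292 \frac{1}{-122} - 486637 = \left(-11\right) 292 \left(- \frac{1}{122}\right) - 486637 = \frac{1606}{61} - 486637 = - \frac{29683251}{61}$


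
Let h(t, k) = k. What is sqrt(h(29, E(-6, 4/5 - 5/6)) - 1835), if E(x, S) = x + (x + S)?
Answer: I*sqrt(1662330)/30 ≈ 42.977*I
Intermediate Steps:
E(x, S) = S + 2*x (E(x, S) = x + (S + x) = S + 2*x)
sqrt(h(29, E(-6, 4/5 - 5/6)) - 1835) = sqrt(((4/5 - 5/6) + 2*(-6)) - 1835) = sqrt(((4*(1/5) - 5*1/6) - 12) - 1835) = sqrt(((4/5 - 5/6) - 12) - 1835) = sqrt((-1/30 - 12) - 1835) = sqrt(-361/30 - 1835) = sqrt(-55411/30) = I*sqrt(1662330)/30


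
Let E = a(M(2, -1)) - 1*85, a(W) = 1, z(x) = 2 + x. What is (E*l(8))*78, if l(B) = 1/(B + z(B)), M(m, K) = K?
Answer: -364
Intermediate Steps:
l(B) = 1/(2 + 2*B) (l(B) = 1/(B + (2 + B)) = 1/(2 + 2*B))
E = -84 (E = 1 - 1*85 = 1 - 85 = -84)
(E*l(8))*78 = -42/(1 + 8)*78 = -42/9*78 = -84*1/18*78 = -14/3*78 = -364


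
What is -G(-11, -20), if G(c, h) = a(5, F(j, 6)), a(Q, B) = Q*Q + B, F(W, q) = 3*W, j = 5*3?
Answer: -70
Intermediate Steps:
j = 15
a(Q, B) = B + Q**2 (a(Q, B) = Q**2 + B = B + Q**2)
G(c, h) = 70 (G(c, h) = 3*15 + 5**2 = 45 + 25 = 70)
-G(-11, -20) = -1*70 = -70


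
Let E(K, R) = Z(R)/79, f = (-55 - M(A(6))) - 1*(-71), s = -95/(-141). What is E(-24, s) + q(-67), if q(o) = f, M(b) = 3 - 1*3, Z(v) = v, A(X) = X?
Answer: 178319/11139 ≈ 16.009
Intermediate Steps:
s = 95/141 (s = -95*(-1/141) = 95/141 ≈ 0.67376)
M(b) = 0 (M(b) = 3 - 3 = 0)
f = 16 (f = (-55 - 1*0) - 1*(-71) = (-55 + 0) + 71 = -55 + 71 = 16)
E(K, R) = R/79
q(o) = 16
E(-24, s) + q(-67) = (1/79)*(95/141) + 16 = 95/11139 + 16 = 178319/11139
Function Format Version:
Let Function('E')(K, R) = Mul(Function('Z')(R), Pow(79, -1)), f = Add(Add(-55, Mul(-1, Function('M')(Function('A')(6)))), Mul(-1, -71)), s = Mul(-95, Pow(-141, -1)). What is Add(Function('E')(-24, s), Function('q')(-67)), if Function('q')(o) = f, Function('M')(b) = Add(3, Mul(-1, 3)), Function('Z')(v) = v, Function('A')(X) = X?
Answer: Rational(178319, 11139) ≈ 16.009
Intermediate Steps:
s = Rational(95, 141) (s = Mul(-95, Rational(-1, 141)) = Rational(95, 141) ≈ 0.67376)
Function('M')(b) = 0 (Function('M')(b) = Add(3, -3) = 0)
f = 16 (f = Add(Add(-55, Mul(-1, 0)), Mul(-1, -71)) = Add(Add(-55, 0), 71) = Add(-55, 71) = 16)
Function('E')(K, R) = Mul(Rational(1, 79), R) (Function('E')(K, R) = Mul(R, Pow(79, -1)) = Mul(R, Rational(1, 79)) = Mul(Rational(1, 79), R))
Function('q')(o) = 16
Add(Function('E')(-24, s), Function('q')(-67)) = Add(Mul(Rational(1, 79), Rational(95, 141)), 16) = Add(Rational(95, 11139), 16) = Rational(178319, 11139)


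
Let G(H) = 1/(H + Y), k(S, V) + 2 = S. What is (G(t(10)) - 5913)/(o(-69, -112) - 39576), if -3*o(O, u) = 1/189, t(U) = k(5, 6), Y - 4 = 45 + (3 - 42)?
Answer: 3962196/26519519 ≈ 0.14941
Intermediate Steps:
Y = 10 (Y = 4 + (45 + (3 - 42)) = 4 + (45 - 39) = 4 + 6 = 10)
k(S, V) = -2 + S
t(U) = 3 (t(U) = -2 + 5 = 3)
o(O, u) = -1/567 (o(O, u) = -1/3/189 = -1/3*1/189 = -1/567)
G(H) = 1/(10 + H) (G(H) = 1/(H + 10) = 1/(10 + H))
(G(t(10)) - 5913)/(o(-69, -112) - 39576) = (1/(10 + 3) - 5913)/(-1/567 - 39576) = (1/13 - 5913)/(-22439593/567) = (1/13 - 5913)*(-567/22439593) = -76868/13*(-567/22439593) = 3962196/26519519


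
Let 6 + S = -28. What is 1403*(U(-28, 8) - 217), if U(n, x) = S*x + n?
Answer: -725351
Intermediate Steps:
S = -34 (S = -6 - 28 = -34)
U(n, x) = n - 34*x (U(n, x) = -34*x + n = n - 34*x)
1403*(U(-28, 8) - 217) = 1403*((-28 - 34*8) - 217) = 1403*((-28 - 272) - 217) = 1403*(-300 - 217) = 1403*(-517) = -725351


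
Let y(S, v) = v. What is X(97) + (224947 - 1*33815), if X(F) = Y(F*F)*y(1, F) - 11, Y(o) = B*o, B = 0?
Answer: 191121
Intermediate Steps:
Y(o) = 0 (Y(o) = 0*o = 0)
X(F) = -11 (X(F) = 0*F - 11 = 0 - 11 = -11)
X(97) + (224947 - 1*33815) = -11 + (224947 - 1*33815) = -11 + (224947 - 33815) = -11 + 191132 = 191121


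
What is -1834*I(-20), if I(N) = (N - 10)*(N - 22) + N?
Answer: -2274160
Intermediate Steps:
I(N) = N + (-22 + N)*(-10 + N) (I(N) = (-10 + N)*(-22 + N) + N = (-22 + N)*(-10 + N) + N = N + (-22 + N)*(-10 + N))
-1834*I(-20) = -1834*(220 + (-20)² - 31*(-20)) = -1834*(220 + 400 + 620) = -1834*1240 = -2274160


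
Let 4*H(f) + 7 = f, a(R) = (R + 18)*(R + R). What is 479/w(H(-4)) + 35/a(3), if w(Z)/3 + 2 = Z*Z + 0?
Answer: 46429/1602 ≈ 28.982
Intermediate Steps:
a(R) = 2*R*(18 + R) (a(R) = (18 + R)*(2*R) = 2*R*(18 + R))
H(f) = -7/4 + f/4
w(Z) = -6 + 3*Z² (w(Z) = -6 + 3*(Z*Z + 0) = -6 + 3*(Z² + 0) = -6 + 3*Z²)
479/w(H(-4)) + 35/a(3) = 479/(-6 + 3*(-7/4 + (¼)*(-4))²) + 35/((2*3*(18 + 3))) = 479/(-6 + 3*(-7/4 - 1)²) + 35/((2*3*21)) = 479/(-6 + 3*(-11/4)²) + 35/126 = 479/(-6 + 3*(121/16)) + 35*(1/126) = 479/(-6 + 363/16) + 5/18 = 479/(267/16) + 5/18 = 479*(16/267) + 5/18 = 7664/267 + 5/18 = 46429/1602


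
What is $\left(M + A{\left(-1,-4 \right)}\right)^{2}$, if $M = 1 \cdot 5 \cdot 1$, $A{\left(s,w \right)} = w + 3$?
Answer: $16$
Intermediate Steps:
$A{\left(s,w \right)} = 3 + w$
$M = 5$ ($M = 5 \cdot 1 = 5$)
$\left(M + A{\left(-1,-4 \right)}\right)^{2} = \left(5 + \left(3 - 4\right)\right)^{2} = \left(5 - 1\right)^{2} = 4^{2} = 16$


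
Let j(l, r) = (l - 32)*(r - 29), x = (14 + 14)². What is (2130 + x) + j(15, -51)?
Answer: 4274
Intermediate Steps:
x = 784 (x = 28² = 784)
j(l, r) = (-32 + l)*(-29 + r)
(2130 + x) + j(15, -51) = (2130 + 784) + (928 - 32*(-51) - 29*15 + 15*(-51)) = 2914 + (928 + 1632 - 435 - 765) = 2914 + 1360 = 4274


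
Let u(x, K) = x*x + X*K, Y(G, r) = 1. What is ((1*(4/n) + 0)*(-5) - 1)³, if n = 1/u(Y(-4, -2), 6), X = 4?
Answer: -125751501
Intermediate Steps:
u(x, K) = x² + 4*K (u(x, K) = x*x + 4*K = x² + 4*K)
n = 1/25 (n = 1/(1² + 4*6) = 1/(1 + 24) = 1/25 ≈ 0.040000)
((1*(4/n) + 0)*(-5) - 1)³ = ((1*(4/(1/25)) + 0)*(-5) - 1)³ = ((1*(4*25) + 0)*(-5) - 1)³ = ((1*100 + 0)*(-5) - 1)³ = ((100 + 0)*(-5) - 1)³ = (100*(-5) - 1)³ = (-500 - 1)³ = (-501)³ = -125751501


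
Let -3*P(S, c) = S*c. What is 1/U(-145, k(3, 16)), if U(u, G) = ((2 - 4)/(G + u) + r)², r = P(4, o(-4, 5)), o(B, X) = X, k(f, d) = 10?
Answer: 18225/806404 ≈ 0.022600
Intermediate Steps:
P(S, c) = -S*c/3
r = -20/3 (r = -⅓*4*5 = -20/3 ≈ -6.6667)
U(u, G) = (-20/3 - 2/(G + u))² (U(u, G) = ((2 - 4)/(G + u) - 20/3)² = (-2/(G + u) - 20/3)² = (-20/3 - 2/(G + u))²)
1/U(-145, k(3, 16)) = 1/(4*(3 + 10*10 + 10*(-145))²/(9*(10 - 145)²)) = 1/((4/9)*(3 + 100 - 1450)²/(-135)²) = 1/((4/9)*(1/18225)*(-1347)²) = 1/((4/9)*(1/18225)*1814409) = 1/(806404/18225) = 18225/806404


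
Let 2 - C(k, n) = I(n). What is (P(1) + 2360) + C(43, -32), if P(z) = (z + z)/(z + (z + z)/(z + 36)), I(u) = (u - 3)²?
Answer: 44417/39 ≈ 1138.9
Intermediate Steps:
I(u) = (-3 + u)²
C(k, n) = 2 - (-3 + n)²
P(z) = 2*z/(z + 2*z/(36 + z)) (P(z) = (2*z)/(z + (2*z)/(36 + z)) = (2*z)/(z + 2*z/(36 + z)) = 2*z/(z + 2*z/(36 + z)))
(P(1) + 2360) + C(43, -32) = (2*(36 + 1)/(38 + 1) + 2360) + (2 - (-3 - 32)²) = (2*37/39 + 2360) + (2 - 1*(-35)²) = (2*(1/39)*37 + 2360) + (2 - 1*1225) = (74/39 + 2360) + (2 - 1225) = 92114/39 - 1223 = 44417/39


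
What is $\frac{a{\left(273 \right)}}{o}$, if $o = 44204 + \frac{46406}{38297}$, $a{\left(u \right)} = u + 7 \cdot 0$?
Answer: $\frac{3485027}{564308998} \approx 0.0061757$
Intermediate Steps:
$a{\left(u \right)} = u$ ($a{\left(u \right)} = u + 0 = u$)
$o = \frac{1692926994}{38297}$ ($o = 44204 + 46406 \cdot \frac{1}{38297} = 44204 + \frac{46406}{38297} = \frac{1692926994}{38297} \approx 44205.0$)
$\frac{a{\left(273 \right)}}{o} = \frac{273}{\frac{1692926994}{38297}} = 273 \cdot \frac{38297}{1692926994} = \frac{3485027}{564308998}$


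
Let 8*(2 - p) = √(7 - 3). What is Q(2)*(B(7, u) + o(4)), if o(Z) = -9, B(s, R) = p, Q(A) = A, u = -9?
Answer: -29/2 ≈ -14.500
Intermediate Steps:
p = 7/4 (p = 2 - √(7 - 3)/8 = 2 - √4/8 = 2 - ⅛*2 = 2 - ¼ = 7/4 ≈ 1.7500)
B(s, R) = 7/4
Q(2)*(B(7, u) + o(4)) = 2*(7/4 - 9) = 2*(-29/4) = -29/2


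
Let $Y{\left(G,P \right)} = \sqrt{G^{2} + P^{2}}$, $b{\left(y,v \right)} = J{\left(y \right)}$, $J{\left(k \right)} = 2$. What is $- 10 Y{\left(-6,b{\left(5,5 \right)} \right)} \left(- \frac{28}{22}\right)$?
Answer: $\frac{280 \sqrt{10}}{11} \approx 80.494$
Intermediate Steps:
$b{\left(y,v \right)} = 2$
$- 10 Y{\left(-6,b{\left(5,5 \right)} \right)} \left(- \frac{28}{22}\right) = - 10 \sqrt{\left(-6\right)^{2} + 2^{2}} \left(- \frac{28}{22}\right) = - 10 \sqrt{36 + 4} \left(\left(-28\right) \frac{1}{22}\right) = - 10 \sqrt{40} \left(- \frac{14}{11}\right) = - 10 \cdot 2 \sqrt{10} \left(- \frac{14}{11}\right) = - 20 \sqrt{10} \left(- \frac{14}{11}\right) = \frac{280 \sqrt{10}}{11}$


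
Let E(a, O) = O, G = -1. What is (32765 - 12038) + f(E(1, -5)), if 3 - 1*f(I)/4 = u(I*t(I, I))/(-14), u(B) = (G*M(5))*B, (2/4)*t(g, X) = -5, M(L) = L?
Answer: 144673/7 ≈ 20668.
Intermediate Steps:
t(g, X) = -10 (t(g, X) = 2*(-5) = -10)
u(B) = -5*B (u(B) = (-1*5)*B = -5*B)
f(I) = 12 + 100*I/7 (f(I) = 12 - 4*(-5*I*(-10))/(-14) = 12 - 4*(-(-50)*I)*(-1)/14 = 12 - 4*50*I*(-1)/14 = 12 - (-100)*I/7 = 12 + 100*I/7)
(32765 - 12038) + f(E(1, -5)) = (32765 - 12038) + (12 + (100/7)*(-5)) = 20727 + (12 - 500/7) = 20727 - 416/7 = 144673/7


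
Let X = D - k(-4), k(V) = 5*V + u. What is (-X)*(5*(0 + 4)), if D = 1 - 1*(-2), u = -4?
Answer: -540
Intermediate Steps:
k(V) = -4 + 5*V (k(V) = 5*V - 4 = -4 + 5*V)
D = 3 (D = 1 + 2 = 3)
X = 27 (X = 3 - (-4 + 5*(-4)) = 3 - (-4 - 20) = 3 - 1*(-24) = 3 + 24 = 27)
(-X)*(5*(0 + 4)) = (-1*27)*(5*(0 + 4)) = -135*4 = -27*20 = -540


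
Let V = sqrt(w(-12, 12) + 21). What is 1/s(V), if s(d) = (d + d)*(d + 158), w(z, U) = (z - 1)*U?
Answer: -sqrt(15)/(-14220*I + 270*sqrt(15)) ≈ -1.9921e-5 - 0.0002709*I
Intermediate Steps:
w(z, U) = U*(-1 + z) (w(z, U) = (-1 + z)*U = U*(-1 + z))
V = 3*I*sqrt(15) (V = sqrt(12*(-1 - 12) + 21) = sqrt(12*(-13) + 21) = sqrt(-156 + 21) = sqrt(-135) = 3*I*sqrt(15) ≈ 11.619*I)
s(d) = 2*d*(158 + d) (s(d) = (2*d)*(158 + d) = 2*d*(158 + d))
1/s(V) = 1/(2*(3*I*sqrt(15))*(158 + 3*I*sqrt(15))) = 1/(6*I*sqrt(15)*(158 + 3*I*sqrt(15))) = -I*sqrt(15)/(90*(158 + 3*I*sqrt(15)))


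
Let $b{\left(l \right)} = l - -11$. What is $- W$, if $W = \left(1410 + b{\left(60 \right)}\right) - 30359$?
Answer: $28878$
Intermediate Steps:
$b{\left(l \right)} = 11 + l$ ($b{\left(l \right)} = l + 11 = 11 + l$)
$W = -28878$ ($W = \left(1410 + \left(11 + 60\right)\right) - 30359 = \left(1410 + 71\right) - 30359 = 1481 - 30359 = -28878$)
$- W = \left(-1\right) \left(-28878\right) = 28878$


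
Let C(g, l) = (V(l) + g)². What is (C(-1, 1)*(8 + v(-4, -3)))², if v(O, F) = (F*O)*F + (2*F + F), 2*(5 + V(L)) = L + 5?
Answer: 110889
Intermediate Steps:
V(L) = -5/2 + L/2 (V(L) = -5 + (L + 5)/2 = -5 + (5 + L)/2 = -5 + (5/2 + L/2) = -5/2 + L/2)
v(O, F) = 3*F + O*F² (v(O, F) = O*F² + 3*F = 3*F + O*F²)
C(g, l) = (-5/2 + g + l/2)² (C(g, l) = ((-5/2 + l/2) + g)² = (-5/2 + g + l/2)²)
(C(-1, 1)*(8 + v(-4, -3)))² = (((-5 + 1 + 2*(-1))²/4)*(8 - 3*(3 - 3*(-4))))² = (((-5 + 1 - 2)²/4)*(8 - 3*(3 + 12)))² = (((¼)*(-6)²)*(8 - 3*15))² = (((¼)*36)*(8 - 45))² = (9*(-37))² = (-333)² = 110889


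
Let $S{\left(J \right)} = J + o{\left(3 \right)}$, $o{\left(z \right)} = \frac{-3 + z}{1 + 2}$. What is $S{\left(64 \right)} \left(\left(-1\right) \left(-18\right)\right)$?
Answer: $1152$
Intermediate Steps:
$o{\left(z \right)} = -1 + \frac{z}{3}$ ($o{\left(z \right)} = \frac{-3 + z}{3} = \left(-3 + z\right) \frac{1}{3} = -1 + \frac{z}{3}$)
$S{\left(J \right)} = J$ ($S{\left(J \right)} = J + \left(-1 + \frac{1}{3} \cdot 3\right) = J + \left(-1 + 1\right) = J + 0 = J$)
$S{\left(64 \right)} \left(\left(-1\right) \left(-18\right)\right) = 64 \left(\left(-1\right) \left(-18\right)\right) = 64 \cdot 18 = 1152$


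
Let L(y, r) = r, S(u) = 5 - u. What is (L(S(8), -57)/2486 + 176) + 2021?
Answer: 5461685/2486 ≈ 2197.0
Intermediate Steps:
(L(S(8), -57)/2486 + 176) + 2021 = (-57/2486 + 176) + 2021 = 437479/2486 + 2021 = 5461685/2486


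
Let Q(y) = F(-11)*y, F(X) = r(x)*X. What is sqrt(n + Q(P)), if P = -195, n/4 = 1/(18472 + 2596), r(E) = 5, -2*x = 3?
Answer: 8*sqrt(4648833278)/5267 ≈ 103.56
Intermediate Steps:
x = -3/2 (x = -1/2*3 = -3/2 ≈ -1.5000)
F(X) = 5*X
n = 1/5267 (n = 4/(18472 + 2596) = 4/21068 = 4*(1/21068) = 1/5267 ≈ 0.00018986)
Q(y) = -55*y (Q(y) = (5*(-11))*y = -55*y)
sqrt(n + Q(P)) = sqrt(1/5267 - 55*(-195)) = sqrt(1/5267 + 10725) = sqrt(56488576/5267) = 8*sqrt(4648833278)/5267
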